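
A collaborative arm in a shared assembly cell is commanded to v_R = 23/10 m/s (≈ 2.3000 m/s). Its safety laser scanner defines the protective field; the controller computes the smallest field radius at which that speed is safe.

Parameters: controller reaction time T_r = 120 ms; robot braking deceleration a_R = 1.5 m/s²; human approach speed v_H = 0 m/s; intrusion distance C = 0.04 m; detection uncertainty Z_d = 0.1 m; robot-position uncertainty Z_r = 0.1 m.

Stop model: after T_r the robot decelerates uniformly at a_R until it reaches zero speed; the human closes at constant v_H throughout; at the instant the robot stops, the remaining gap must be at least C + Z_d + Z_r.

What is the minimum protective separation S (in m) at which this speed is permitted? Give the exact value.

S_min = 3419/1500 m = 2.2793 m

braking lasts T_s = (23/10)/(3/2) = 1.5333 s
robot in T_r: 2.3000·0.1200 = 0.2760 m
robot under decel: 2.3000²/(2·1.5000) = 1.7633 m
person approaches 0.0000·(0.1200+1.5333) = 0.0000 m
residual clearance needed = 0.0400+0.1000+0.1000 = 0.2400 m
S_min ≈ 0.2760+1.7633+0.0000+0.2400  ⇒  S_min = 3419/1500 m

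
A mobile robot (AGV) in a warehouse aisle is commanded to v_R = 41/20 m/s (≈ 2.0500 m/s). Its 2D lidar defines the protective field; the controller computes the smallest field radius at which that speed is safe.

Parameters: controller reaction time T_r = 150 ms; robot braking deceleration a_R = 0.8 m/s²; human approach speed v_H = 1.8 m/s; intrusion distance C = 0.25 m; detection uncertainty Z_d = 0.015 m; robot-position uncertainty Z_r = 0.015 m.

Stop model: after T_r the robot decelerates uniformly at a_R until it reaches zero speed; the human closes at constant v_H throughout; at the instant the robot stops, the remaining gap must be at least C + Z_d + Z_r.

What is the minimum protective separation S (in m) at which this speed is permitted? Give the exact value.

braking lasts T_s = (41/20)/(4/5) = 2.5625 s
robot covers v_R·T_r = 2.0500·0.1500 = 0.3075 m before braking
robot covers 2.0500·2.5625 − ½·0.8000·2.5625² = 2.6266 m while stopping
human closes 1.8000·2.7125 = 4.8825 m
margins: 0.2500+0.0150+0.0150 = 0.2800 m
S_min ≈ 0.3075+2.6266+4.8825+0.2800  ⇒  S_min = 25909/3200 m

S_min = 25909/3200 m = 8.0966 m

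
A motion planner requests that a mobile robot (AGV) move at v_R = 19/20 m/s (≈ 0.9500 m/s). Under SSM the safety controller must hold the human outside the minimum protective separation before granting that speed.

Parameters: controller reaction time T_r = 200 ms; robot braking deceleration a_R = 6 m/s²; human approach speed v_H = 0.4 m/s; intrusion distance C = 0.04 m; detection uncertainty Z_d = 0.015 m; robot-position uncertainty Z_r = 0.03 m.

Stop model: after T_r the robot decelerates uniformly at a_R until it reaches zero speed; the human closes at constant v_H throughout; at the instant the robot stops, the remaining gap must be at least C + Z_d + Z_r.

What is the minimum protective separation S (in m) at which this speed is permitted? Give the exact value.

braking lasts T_s = (19/20)/6 = 0.1583 s
reaction-phase robot travel = 0.9500·0.2000 = 0.1900 m
braking distance = 0.9500²/(2·6.0000) = 0.0752 m
human over T_r+T_s: 0.4000·(0.2000+0.1583) = 0.1433 m
C+Z_d+Z_r = 0.0400+0.0150+0.0300 = 0.0850 m
S_min ≈ 0.1900+0.0752+0.1433+0.0850  ⇒  S_min = 2369/4800 m

S_min = 2369/4800 m = 0.4935 m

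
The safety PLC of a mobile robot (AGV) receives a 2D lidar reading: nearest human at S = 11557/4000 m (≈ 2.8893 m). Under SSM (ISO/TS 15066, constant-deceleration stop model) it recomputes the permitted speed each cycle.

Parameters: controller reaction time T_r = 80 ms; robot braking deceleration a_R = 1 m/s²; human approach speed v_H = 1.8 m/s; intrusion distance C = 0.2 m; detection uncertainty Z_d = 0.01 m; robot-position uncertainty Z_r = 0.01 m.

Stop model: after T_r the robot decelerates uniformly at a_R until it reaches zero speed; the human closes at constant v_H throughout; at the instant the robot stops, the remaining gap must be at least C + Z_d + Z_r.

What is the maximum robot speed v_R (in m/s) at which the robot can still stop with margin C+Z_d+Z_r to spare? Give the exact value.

collect terms ⇒ (1/2)·v_R² + (47/25)·v_R + (-10101/4000) = 0
  disc = (47/25)² − 4·(1/2)·(-10101/4000) = 85849/10000 ; √disc = 293/100
  v_R = (−(47/25) + 293/100) / (2·(1/2)) = 21/20 m/s
check:
T_s = v_R/a_R = (21/20)/1 = 1.0500 s
robot covers v_R·T_r = 1.0500·0.0800 = 0.0840 m before braking
robot covers 1.0500·1.0500 − ½·1.0000·1.0500² = 0.5513 m while stopping
person approaches 1.8000·(0.0800+1.0500) = 2.0340 m
margins: 0.2000+0.0100+0.0100 = 0.2200 m
sum ≈ 0.0840+0.5513+2.0340+0.2200 ≈ 2.8893 m = S ✓

v_R_max = 21/20 m/s = 1.0500 m/s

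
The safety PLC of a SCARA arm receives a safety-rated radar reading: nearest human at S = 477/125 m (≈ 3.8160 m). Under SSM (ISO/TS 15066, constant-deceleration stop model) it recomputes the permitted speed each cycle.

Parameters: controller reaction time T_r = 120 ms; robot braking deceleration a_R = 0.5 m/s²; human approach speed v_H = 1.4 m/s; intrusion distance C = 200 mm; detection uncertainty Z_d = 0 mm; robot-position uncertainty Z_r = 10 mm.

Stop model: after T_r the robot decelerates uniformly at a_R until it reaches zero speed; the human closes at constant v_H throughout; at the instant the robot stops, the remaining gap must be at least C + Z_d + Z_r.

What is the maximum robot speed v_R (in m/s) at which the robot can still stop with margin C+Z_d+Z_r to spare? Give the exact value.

at the boundary: (1)·v² + (73/25)·v + (-1719/500) = 0
  disc = (73/25)² − 4·(1)·(-1719/500) = 13924/625 ; √disc = 118/25
  v_R = (−(73/25) + 118/25) / (2·(1)) = 9/10 m/s
check:
T_s = v_R/a_R = (9/10)/(1/2) = 1.8000 s
robot covers v_R·T_r = 0.9000·0.1200 = 0.1080 m before braking
braking distance = 0.9000²/(2·0.5000) = 0.8100 m
human over T_r+T_s: 1.4000·(0.1200+1.8000) = 2.6880 m
residual clearance needed = 0.2000+0.0000+0.0100 = 0.2100 m
sum ≈ 0.1080+0.8100+2.6880+0.2100 ≈ 3.8160 m = S ✓

v_R_max = 9/10 m/s = 0.9000 m/s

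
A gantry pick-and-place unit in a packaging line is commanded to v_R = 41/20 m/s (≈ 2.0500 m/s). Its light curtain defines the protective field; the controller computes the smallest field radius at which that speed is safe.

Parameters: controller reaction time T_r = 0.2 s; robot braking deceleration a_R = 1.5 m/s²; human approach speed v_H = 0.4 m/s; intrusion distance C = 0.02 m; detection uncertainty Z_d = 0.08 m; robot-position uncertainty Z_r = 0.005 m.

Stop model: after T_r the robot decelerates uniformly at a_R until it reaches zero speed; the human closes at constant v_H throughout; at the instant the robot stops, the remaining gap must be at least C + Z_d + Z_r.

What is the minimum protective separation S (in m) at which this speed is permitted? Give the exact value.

T_s = v_R/a_R = (41/20)/(3/2) = 1.3667 s
robot in T_r: 2.0500·0.2000 = 0.4100 m
robot under decel: 2.0500²/(2·1.5000) = 1.4008 m
human over T_r+T_s: 0.4000·(0.2000+1.3667) = 0.6267 m
residual clearance needed = 0.0200+0.0800+0.0050 = 0.1050 m
S_min ≈ 0.4100+1.4008+0.6267+0.1050  ⇒  S_min = 1017/400 m

S_min = 1017/400 m = 2.5425 m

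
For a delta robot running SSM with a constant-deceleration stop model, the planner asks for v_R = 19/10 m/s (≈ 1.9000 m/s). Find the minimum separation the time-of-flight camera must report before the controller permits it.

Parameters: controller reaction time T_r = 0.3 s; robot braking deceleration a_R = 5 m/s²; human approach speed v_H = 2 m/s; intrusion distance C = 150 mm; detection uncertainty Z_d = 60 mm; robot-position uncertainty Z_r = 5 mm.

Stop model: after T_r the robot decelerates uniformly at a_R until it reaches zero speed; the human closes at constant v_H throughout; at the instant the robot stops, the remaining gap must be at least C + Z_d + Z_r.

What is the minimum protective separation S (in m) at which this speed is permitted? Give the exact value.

T_s = v_R/a_R = (19/10)/5 = 0.3800 s
reaction-phase robot travel = 1.9000·0.3000 = 0.5700 m
robot covers 1.9000·0.3800 − ½·5.0000·0.3800² = 0.3610 m while stopping
human over T_r+T_s: 2.0000·(0.3000+0.3800) = 1.3600 m
residual clearance needed = 0.1500+0.0600+0.0050 = 0.2150 m
S_min ≈ 0.5700+0.3610+1.3600+0.2150  ⇒  S_min = 1253/500 m

S_min = 1253/500 m = 2.5060 m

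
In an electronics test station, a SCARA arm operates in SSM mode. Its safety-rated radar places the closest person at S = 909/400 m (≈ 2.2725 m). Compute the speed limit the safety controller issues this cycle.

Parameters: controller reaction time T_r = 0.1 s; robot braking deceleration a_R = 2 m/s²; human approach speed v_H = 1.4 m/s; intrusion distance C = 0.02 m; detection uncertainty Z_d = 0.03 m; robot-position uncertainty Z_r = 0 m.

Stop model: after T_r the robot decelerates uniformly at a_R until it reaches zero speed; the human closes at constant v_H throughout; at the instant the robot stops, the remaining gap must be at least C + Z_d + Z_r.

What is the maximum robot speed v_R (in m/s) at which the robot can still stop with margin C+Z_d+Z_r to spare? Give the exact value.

quadratic (1/4)·v² + (4/5)·v + (-833/400) = 0
  disc = (4/5)² − 4·(1/4)·(-833/400) = 1089/400 ; √disc = 33/20
  v_R = (−(4/5) + 33/20) / (2·(1/4)) = 17/10 m/s
check:
stop time T_s = (17/10)/2 = 0.8500 s
robot covers v_R·T_r = 1.7000·0.1000 = 0.1700 m before braking
braking distance = 1.7000²/(2·2.0000) = 0.7225 m
person approaches 1.4000·(0.1000+0.8500) = 1.3300 m
residual clearance needed = 0.0200+0.0300+0.0000 = 0.0500 m
sum ≈ 0.1700+0.7225+1.3300+0.0500 ≈ 2.2725 m = S ✓

v_R_max = 17/10 m/s = 1.7000 m/s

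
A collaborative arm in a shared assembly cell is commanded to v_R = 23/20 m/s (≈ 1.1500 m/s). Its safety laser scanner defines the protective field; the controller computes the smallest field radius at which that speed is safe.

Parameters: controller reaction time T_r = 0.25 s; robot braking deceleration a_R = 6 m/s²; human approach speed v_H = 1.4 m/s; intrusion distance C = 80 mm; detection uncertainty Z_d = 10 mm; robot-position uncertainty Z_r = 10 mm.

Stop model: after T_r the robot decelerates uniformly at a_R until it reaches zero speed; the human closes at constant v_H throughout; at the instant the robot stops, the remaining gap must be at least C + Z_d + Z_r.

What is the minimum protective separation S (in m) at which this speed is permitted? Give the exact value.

braking lasts T_s = (23/20)/6 = 0.1917 s
robot covers v_R·T_r = 1.1500·0.2500 = 0.2875 m before braking
robot covers 1.1500·0.1917 − ½·6.0000·0.1917² = 0.1102 m while stopping
person approaches 1.4000·(0.2500+0.1917) = 0.6183 m
margins: 0.0800+0.0100+0.0100 = 0.1000 m
S_min ≈ 0.2875+0.1102+0.6183+0.1000  ⇒  S_min = 5357/4800 m

S_min = 5357/4800 m = 1.1160 m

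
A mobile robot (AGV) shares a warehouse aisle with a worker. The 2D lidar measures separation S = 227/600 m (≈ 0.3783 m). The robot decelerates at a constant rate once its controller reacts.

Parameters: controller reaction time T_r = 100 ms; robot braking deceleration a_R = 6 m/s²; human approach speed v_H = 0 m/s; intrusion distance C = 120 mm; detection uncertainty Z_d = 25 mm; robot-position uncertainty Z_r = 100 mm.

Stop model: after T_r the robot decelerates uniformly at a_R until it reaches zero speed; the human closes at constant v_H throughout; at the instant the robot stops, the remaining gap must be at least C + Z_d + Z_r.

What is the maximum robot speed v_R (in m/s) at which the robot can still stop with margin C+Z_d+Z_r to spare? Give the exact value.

v_R_max = 4/5 m/s = 0.8000 m/s

quadratic (1/12)·v² + (1/10)·v + (-2/15) = 0
  disc = (1/10)² − 4·(1/12)·(-2/15) = 49/900 ; √disc = 7/30
  v_R = (−(1/10) + 7/30) / (2·(1/12)) = 4/5 m/s
check:
T_s = v_R/a_R = (4/5)/6 = 0.1333 s
robot in T_r: 0.8000·0.1000 = 0.0800 m
robot covers 0.8000·0.1333 − ½·6.0000·0.1333² = 0.0533 m while stopping
person approaches 0.0000·(0.1000+0.1333) = 0.0000 m
C+Z_d+Z_r = 0.1200+0.0250+0.1000 = 0.2450 m
sum ≈ 0.0800+0.0533+0.0000+0.2450 ≈ 0.3783 m = S ✓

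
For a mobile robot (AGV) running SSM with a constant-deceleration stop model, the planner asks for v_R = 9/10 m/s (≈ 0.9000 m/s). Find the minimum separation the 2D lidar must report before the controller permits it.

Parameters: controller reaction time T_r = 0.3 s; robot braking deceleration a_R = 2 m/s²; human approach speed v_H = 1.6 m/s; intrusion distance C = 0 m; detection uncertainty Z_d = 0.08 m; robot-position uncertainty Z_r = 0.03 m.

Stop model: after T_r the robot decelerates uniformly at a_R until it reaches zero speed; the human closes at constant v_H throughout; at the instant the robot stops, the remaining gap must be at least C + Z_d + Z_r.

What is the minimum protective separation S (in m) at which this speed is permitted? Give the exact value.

stop time T_s = (9/10)/2 = 0.4500 s
reaction-phase robot travel = 0.9000·0.3000 = 0.2700 m
robot covers 0.9000·0.4500 − ½·2.0000·0.4500² = 0.2025 m while stopping
human over T_r+T_s: 1.6000·(0.3000+0.4500) = 1.2000 m
residual clearance needed = 0.0000+0.0800+0.0300 = 0.1100 m
S_min ≈ 0.2700+0.2025+1.2000+0.1100  ⇒  S_min = 713/400 m

S_min = 713/400 m = 1.7825 m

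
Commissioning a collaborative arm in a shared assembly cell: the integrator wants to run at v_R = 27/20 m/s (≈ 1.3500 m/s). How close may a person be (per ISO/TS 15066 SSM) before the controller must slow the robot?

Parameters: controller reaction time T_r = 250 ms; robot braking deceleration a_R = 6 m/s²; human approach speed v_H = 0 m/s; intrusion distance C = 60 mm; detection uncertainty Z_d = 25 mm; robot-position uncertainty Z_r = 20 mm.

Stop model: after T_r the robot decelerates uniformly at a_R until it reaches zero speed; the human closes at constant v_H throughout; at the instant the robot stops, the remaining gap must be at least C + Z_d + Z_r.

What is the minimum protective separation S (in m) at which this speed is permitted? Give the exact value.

stop time T_s = (27/20)/6 = 0.2250 s
reaction-phase robot travel = 1.3500·0.2500 = 0.3375 m
robot under decel: 1.3500²/(2·6.0000) = 0.1519 m
person approaches 0.0000·(0.2500+0.2250) = 0.0000 m
C+Z_d+Z_r = 0.0600+0.0250+0.0200 = 0.1050 m
S_min ≈ 0.3375+0.1519+0.0000+0.1050  ⇒  S_min = 951/1600 m

S_min = 951/1600 m = 0.5944 m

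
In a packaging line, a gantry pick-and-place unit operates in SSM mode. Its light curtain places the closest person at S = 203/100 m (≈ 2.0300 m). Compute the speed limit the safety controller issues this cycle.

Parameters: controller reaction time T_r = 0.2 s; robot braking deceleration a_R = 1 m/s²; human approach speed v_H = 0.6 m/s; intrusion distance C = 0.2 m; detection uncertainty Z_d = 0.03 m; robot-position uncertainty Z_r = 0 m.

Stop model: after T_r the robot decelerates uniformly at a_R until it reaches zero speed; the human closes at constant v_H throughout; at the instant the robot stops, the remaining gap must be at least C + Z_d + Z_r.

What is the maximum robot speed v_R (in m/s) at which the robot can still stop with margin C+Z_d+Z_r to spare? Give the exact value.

collect terms ⇒ (1/2)·v_R² + (4/5)·v_R + (-42/25) = 0
  disc = (4/5)² − 4·(1/2)·(-42/25) = 4 ; √disc = 2
  v_R = (−(4/5) + 2) / (2·(1/2)) = 6/5 m/s
check:
T_s = v_R/a_R = (6/5)/1 = 1.2000 s
reaction-phase robot travel = 1.2000·0.2000 = 0.2400 m
braking distance = 1.2000²/(2·1.0000) = 0.7200 m
human over T_r+T_s: 0.6000·(0.2000+1.2000) = 0.8400 m
C+Z_d+Z_r = 0.2000+0.0300+0.0000 = 0.2300 m
sum ≈ 0.2400+0.7200+0.8400+0.2300 ≈ 2.0300 m = S ✓

v_R_max = 6/5 m/s = 1.2000 m/s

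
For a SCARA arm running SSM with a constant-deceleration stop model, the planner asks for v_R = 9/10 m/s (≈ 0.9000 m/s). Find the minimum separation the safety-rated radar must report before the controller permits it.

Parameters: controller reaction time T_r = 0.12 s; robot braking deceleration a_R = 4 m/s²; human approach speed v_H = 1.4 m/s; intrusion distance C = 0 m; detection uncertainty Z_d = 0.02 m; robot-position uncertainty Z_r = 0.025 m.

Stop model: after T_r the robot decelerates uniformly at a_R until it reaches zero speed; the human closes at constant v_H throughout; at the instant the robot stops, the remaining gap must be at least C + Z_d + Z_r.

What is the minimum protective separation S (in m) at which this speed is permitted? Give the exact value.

S_min = 2949/4000 m = 0.7372 m

stop time T_s = (9/10)/4 = 0.2250 s
robot covers v_R·T_r = 0.9000·0.1200 = 0.1080 m before braking
robot covers 0.9000·0.2250 − ½·4.0000·0.2250² = 0.1013 m while stopping
person approaches 1.4000·(0.1200+0.2250) = 0.4830 m
margins: 0.0000+0.0200+0.0250 = 0.0450 m
S_min ≈ 0.1080+0.1013+0.4830+0.0450  ⇒  S_min = 2949/4000 m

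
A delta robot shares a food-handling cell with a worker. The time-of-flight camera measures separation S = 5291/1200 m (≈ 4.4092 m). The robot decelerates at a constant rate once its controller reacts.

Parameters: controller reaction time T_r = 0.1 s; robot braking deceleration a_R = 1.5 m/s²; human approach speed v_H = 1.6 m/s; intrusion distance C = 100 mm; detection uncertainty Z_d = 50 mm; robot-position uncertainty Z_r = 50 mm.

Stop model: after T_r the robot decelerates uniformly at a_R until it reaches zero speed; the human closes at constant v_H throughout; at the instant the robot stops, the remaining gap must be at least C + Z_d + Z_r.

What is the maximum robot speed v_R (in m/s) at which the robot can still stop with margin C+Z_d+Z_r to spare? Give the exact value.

collect terms ⇒ (1/3)·v_R² + (7/6)·v_R + (-4859/1200) = 0
  disc = (7/6)² − 4·(1/3)·(-4859/1200) = 169/25 ; √disc = 13/5
  v_R = (−(7/6) + 13/5) / (2·(1/3)) = 43/20 m/s
check:
braking lasts T_s = (43/20)/(3/2) = 1.4333 s
robot in T_r: 2.1500·0.1000 = 0.2150 m
robot under decel: 2.1500²/(2·1.5000) = 1.5408 m
human over T_r+T_s: 1.6000·(0.1000+1.4333) = 2.4533 m
residual clearance needed = 0.1000+0.0500+0.0500 = 0.2000 m
sum ≈ 0.2150+1.5408+2.4533+0.2000 ≈ 4.4092 m = S ✓

v_R_max = 43/20 m/s = 2.1500 m/s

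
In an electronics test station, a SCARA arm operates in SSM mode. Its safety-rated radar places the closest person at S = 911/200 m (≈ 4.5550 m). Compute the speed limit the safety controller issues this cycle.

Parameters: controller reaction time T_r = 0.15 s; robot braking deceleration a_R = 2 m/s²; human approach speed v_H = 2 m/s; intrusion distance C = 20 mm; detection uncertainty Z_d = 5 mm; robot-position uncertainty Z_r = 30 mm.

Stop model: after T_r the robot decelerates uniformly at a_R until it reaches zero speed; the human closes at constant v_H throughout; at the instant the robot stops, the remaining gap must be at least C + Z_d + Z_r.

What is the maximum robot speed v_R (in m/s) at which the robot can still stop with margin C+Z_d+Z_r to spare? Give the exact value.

v_R_max = 12/5 m/s = 2.4000 m/s

collect terms ⇒ (1/4)·v_R² + (23/20)·v_R + (-21/5) = 0
  disc = (23/20)² − 4·(1/4)·(-21/5) = 2209/400 ; √disc = 47/20
  v_R = (−(23/20) + 47/20) / (2·(1/4)) = 12/5 m/s
check:
T_s = v_R/a_R = (12/5)/2 = 1.2000 s
robot covers v_R·T_r = 2.4000·0.1500 = 0.3600 m before braking
braking distance = 2.4000²/(2·2.0000) = 1.4400 m
human closes 2.0000·1.3500 = 2.7000 m
C+Z_d+Z_r = 0.0200+0.0050+0.0300 = 0.0550 m
sum ≈ 0.3600+1.4400+2.7000+0.0550 ≈ 4.5550 m = S ✓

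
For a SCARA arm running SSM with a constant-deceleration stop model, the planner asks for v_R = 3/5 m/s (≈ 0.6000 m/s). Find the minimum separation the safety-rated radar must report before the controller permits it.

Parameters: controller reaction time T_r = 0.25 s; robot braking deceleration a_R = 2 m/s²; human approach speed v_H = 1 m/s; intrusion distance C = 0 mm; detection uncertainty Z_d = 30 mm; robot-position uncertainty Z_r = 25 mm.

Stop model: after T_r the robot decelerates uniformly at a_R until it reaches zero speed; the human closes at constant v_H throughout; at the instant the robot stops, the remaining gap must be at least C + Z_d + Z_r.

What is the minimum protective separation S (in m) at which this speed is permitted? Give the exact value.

S_min = 169/200 m = 0.8450 m

stop time T_s = (3/5)/2 = 0.3000 s
robot covers v_R·T_r = 0.6000·0.2500 = 0.1500 m before braking
robot under decel: 0.6000²/(2·2.0000) = 0.0900 m
person approaches 1.0000·(0.2500+0.3000) = 0.5500 m
residual clearance needed = 0.0000+0.0300+0.0250 = 0.0550 m
S_min ≈ 0.1500+0.0900+0.5500+0.0550  ⇒  S_min = 169/200 m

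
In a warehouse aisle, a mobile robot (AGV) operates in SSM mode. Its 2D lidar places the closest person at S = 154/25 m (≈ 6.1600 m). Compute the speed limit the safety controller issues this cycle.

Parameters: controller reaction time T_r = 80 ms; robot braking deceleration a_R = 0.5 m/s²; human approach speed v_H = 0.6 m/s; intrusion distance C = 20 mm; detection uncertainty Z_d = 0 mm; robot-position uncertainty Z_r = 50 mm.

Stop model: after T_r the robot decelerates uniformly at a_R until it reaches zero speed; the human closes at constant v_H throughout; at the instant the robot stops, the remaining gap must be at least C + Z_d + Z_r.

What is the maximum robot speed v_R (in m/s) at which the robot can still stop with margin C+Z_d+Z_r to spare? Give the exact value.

at the boundary: (1)·v² + (32/25)·v + (-3021/500) = 0
  disc = (32/25)² − 4·(1)·(-3021/500) = 16129/625 ; √disc = 127/25
  v_R = (−(32/25) + 127/25) / (2·(1)) = 19/10 m/s
check:
stop time T_s = (19/10)/(1/2) = 3.8000 s
reaction-phase robot travel = 1.9000·0.0800 = 0.1520 m
braking distance = 1.9000²/(2·0.5000) = 3.6100 m
person approaches 0.6000·(0.0800+3.8000) = 2.3280 m
margins: 0.0200+0.0000+0.0500 = 0.0700 m
sum ≈ 0.1520+3.6100+2.3280+0.0700 ≈ 6.1600 m = S ✓

v_R_max = 19/10 m/s = 1.9000 m/s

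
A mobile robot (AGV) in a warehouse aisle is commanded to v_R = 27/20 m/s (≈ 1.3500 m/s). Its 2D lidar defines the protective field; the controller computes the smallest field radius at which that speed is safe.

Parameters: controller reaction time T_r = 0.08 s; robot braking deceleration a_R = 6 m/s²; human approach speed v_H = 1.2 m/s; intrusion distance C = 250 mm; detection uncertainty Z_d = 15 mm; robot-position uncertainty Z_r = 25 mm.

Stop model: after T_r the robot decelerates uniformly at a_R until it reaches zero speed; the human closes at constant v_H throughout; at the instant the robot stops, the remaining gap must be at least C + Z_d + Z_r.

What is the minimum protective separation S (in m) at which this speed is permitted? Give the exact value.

S_min = 7327/8000 m = 0.9159 m

braking lasts T_s = (27/20)/6 = 0.2250 s
robot covers v_R·T_r = 1.3500·0.0800 = 0.1080 m before braking
robot under decel: 1.3500²/(2·6.0000) = 0.1519 m
human closes 1.2000·0.3050 = 0.3660 m
C+Z_d+Z_r = 0.2500+0.0150+0.0250 = 0.2900 m
S_min ≈ 0.1080+0.1519+0.3660+0.2900  ⇒  S_min = 7327/8000 m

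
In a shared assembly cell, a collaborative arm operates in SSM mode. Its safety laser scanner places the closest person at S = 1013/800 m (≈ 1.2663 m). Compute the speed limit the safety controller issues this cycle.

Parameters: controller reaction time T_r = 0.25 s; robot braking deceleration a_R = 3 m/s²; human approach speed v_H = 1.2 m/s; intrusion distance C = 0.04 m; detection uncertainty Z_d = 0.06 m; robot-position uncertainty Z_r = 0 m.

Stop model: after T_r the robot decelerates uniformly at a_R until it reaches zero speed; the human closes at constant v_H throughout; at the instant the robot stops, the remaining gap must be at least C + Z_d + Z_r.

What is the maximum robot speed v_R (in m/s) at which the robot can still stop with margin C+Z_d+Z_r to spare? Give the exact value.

at the boundary: (1/6)·v² + (13/20)·v + (-693/800) = 0
  disc = (13/20)² − 4·(1/6)·(-693/800) = 1 ; √disc = 1
  v_R = (−(13/20) + 1) / (2·(1/6)) = 21/20 m/s
check:
braking lasts T_s = (21/20)/3 = 0.3500 s
robot in T_r: 1.0500·0.2500 = 0.2625 m
braking distance = 1.0500²/(2·3.0000) = 0.1837 m
human closes 1.2000·0.6000 = 0.7200 m
margins: 0.0400+0.0600+0.0000 = 0.1000 m
sum ≈ 0.2625+0.1837+0.7200+0.1000 ≈ 1.2663 m = S ✓

v_R_max = 21/20 m/s = 1.0500 m/s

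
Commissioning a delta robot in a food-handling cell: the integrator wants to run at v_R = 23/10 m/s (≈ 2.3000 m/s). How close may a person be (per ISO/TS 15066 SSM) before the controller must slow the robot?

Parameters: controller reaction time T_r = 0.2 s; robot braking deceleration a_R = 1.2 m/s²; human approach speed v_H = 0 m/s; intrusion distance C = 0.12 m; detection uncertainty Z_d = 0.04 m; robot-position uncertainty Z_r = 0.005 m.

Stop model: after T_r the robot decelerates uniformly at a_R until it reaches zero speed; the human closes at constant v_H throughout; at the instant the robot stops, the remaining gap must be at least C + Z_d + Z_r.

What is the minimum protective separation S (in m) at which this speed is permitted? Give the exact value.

S_min = 679/240 m = 2.8292 m

T_s = v_R/a_R = (23/10)/(6/5) = 1.9167 s
robot in T_r: 2.3000·0.2000 = 0.4600 m
braking distance = 2.3000²/(2·1.2000) = 2.2042 m
person approaches 0.0000·(0.2000+1.9167) = 0.0000 m
margins: 0.1200+0.0400+0.0050 = 0.1650 m
S_min ≈ 0.4600+2.2042+0.0000+0.1650  ⇒  S_min = 679/240 m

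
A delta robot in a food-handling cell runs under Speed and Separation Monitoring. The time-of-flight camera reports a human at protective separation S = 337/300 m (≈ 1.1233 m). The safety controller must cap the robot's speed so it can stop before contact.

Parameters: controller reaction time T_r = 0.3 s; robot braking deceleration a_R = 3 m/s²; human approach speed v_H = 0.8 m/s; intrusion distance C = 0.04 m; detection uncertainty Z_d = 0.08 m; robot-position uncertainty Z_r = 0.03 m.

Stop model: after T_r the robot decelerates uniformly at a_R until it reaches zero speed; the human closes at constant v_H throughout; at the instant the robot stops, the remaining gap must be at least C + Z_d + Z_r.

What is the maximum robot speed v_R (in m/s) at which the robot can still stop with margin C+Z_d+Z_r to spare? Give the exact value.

quadratic (1/6)·v² + (17/30)·v + (-11/15) = 0
  disc = (17/30)² − 4·(1/6)·(-11/15) = 81/100 ; √disc = 9/10
  v_R = (−(17/30) + 9/10) / (2·(1/6)) = 1 m/s
check:
T_s = v_R/a_R = 1/3 = 0.3333 s
reaction-phase robot travel = 1.0000·0.3000 = 0.3000 m
braking distance = 1.0000²/(2·3.0000) = 0.1667 m
human over T_r+T_s: 0.8000·(0.3000+0.3333) = 0.5067 m
C+Z_d+Z_r = 0.0400+0.0800+0.0300 = 0.1500 m
sum ≈ 0.3000+0.1667+0.5067+0.1500 ≈ 1.1233 m = S ✓

v_R_max = 1 m/s = 1.0000 m/s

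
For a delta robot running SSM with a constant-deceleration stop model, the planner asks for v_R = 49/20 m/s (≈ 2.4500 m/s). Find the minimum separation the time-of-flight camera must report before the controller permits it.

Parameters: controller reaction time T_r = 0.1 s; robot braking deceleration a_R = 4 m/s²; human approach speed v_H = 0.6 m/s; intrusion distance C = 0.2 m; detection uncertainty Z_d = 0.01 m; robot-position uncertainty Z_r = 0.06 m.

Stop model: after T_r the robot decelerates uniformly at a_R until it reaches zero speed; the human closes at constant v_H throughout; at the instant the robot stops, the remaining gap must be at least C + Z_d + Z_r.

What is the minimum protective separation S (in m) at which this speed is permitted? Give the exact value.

S_min = 5417/3200 m = 1.6928 m

braking lasts T_s = (49/20)/4 = 0.6125 s
robot covers v_R·T_r = 2.4500·0.1000 = 0.2450 m before braking
robot covers 2.4500·0.6125 − ½·4.0000·0.6125² = 0.7503 m while stopping
human over T_r+T_s: 0.6000·(0.1000+0.6125) = 0.4275 m
C+Z_d+Z_r = 0.2000+0.0100+0.0600 = 0.2700 m
S_min ≈ 0.2450+0.7503+0.4275+0.2700  ⇒  S_min = 5417/3200 m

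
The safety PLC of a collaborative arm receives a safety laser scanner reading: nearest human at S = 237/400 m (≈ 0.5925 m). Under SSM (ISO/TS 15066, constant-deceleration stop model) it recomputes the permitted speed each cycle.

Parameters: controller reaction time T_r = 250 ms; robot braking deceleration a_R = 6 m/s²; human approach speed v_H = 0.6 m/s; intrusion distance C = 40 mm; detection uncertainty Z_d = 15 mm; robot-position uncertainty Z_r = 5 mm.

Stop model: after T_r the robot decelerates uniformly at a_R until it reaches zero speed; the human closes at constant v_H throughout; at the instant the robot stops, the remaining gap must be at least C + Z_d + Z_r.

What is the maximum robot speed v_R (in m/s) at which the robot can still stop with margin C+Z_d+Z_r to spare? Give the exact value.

v_R_max = 9/10 m/s = 0.9000 m/s

collect terms ⇒ (1/12)·v_R² + (7/20)·v_R + (-153/400) = 0
  disc = (7/20)² − 4·(1/12)·(-153/400) = 1/4 ; √disc = 1/2
  v_R = (−(7/20) + 1/2) / (2·(1/12)) = 9/10 m/s
check:
T_s = v_R/a_R = (9/10)/6 = 0.1500 s
reaction-phase robot travel = 0.9000·0.2500 = 0.2250 m
robot covers 0.9000·0.1500 − ½·6.0000·0.1500² = 0.0675 m while stopping
person approaches 0.6000·(0.2500+0.1500) = 0.2400 m
residual clearance needed = 0.0400+0.0150+0.0050 = 0.0600 m
sum ≈ 0.2250+0.0675+0.2400+0.0600 ≈ 0.5925 m = S ✓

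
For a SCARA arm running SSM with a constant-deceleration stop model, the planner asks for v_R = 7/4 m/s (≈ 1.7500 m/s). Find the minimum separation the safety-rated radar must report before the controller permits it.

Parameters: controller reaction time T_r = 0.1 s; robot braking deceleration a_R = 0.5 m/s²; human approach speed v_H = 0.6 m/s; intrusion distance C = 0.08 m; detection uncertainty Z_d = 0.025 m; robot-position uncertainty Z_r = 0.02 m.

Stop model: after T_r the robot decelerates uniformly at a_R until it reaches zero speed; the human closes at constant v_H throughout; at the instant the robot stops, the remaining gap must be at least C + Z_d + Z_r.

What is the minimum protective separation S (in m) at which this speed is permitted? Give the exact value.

S_min = 2209/400 m = 5.5225 m

braking lasts T_s = (7/4)/(1/2) = 3.5000 s
reaction-phase robot travel = 1.7500·0.1000 = 0.1750 m
robot covers 1.7500·3.5000 − ½·0.5000·3.5000² = 3.0625 m while stopping
human closes 0.6000·3.6000 = 2.1600 m
C+Z_d+Z_r = 0.0800+0.0250+0.0200 = 0.1250 m
S_min ≈ 0.1750+3.0625+2.1600+0.1250  ⇒  S_min = 2209/400 m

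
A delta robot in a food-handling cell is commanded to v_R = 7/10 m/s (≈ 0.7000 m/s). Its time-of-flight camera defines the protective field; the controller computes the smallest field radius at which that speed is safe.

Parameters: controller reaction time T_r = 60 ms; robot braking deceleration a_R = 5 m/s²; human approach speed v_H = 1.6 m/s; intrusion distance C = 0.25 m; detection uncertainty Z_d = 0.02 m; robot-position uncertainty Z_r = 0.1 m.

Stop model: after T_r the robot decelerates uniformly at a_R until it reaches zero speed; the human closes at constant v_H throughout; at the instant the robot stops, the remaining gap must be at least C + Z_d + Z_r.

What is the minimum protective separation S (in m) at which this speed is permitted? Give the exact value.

S_min = 781/1000 m = 0.7810 m

braking lasts T_s = (7/10)/5 = 0.1400 s
robot covers v_R·T_r = 0.7000·0.0600 = 0.0420 m before braking
robot under decel: 0.7000²/(2·5.0000) = 0.0490 m
human closes 1.6000·0.2000 = 0.3200 m
residual clearance needed = 0.2500+0.0200+0.1000 = 0.3700 m
S_min ≈ 0.0420+0.0490+0.3200+0.3700  ⇒  S_min = 781/1000 m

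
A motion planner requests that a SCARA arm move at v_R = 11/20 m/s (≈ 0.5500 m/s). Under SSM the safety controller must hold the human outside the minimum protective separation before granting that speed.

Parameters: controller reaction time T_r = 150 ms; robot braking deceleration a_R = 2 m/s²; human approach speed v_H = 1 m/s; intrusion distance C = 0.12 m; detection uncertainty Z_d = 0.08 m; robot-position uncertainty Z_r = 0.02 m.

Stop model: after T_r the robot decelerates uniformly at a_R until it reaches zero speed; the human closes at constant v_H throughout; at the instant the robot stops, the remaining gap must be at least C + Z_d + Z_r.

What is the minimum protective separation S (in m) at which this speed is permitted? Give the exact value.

T_s = v_R/a_R = (11/20)/2 = 0.2750 s
robot in T_r: 0.5500·0.1500 = 0.0825 m
robot under decel: 0.5500²/(2·2.0000) = 0.0756 m
person approaches 1.0000·(0.1500+0.2750) = 0.4250 m
margins: 0.1200+0.0800+0.0200 = 0.2200 m
S_min ≈ 0.0825+0.0756+0.4250+0.2200  ⇒  S_min = 257/320 m

S_min = 257/320 m = 0.8031 m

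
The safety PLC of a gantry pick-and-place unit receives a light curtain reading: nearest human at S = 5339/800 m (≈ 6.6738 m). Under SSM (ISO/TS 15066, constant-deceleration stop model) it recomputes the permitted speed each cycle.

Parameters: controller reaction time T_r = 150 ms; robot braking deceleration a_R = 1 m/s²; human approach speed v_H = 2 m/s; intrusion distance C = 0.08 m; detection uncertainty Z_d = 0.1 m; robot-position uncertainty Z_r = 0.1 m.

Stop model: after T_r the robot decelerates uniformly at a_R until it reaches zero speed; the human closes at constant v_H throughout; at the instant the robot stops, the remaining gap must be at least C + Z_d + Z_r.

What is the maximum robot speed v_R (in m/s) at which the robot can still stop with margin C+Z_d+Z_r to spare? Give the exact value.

collect terms ⇒ (1/2)·v_R² + (43/20)·v_R + (-195/32) = 0
  disc = (43/20)² − 4·(1/2)·(-195/32) = 1681/100 ; √disc = 41/10
  v_R = (−(43/20) + 41/10) / (2·(1/2)) = 39/20 m/s
check:
stop time T_s = (39/20)/1 = 1.9500 s
robot in T_r: 1.9500·0.1500 = 0.2925 m
braking distance = 1.9500²/(2·1.0000) = 1.9013 m
human closes 2.0000·2.1000 = 4.2000 m
margins: 0.0800+0.1000+0.1000 = 0.2800 m
sum ≈ 0.2925+1.9013+4.2000+0.2800 ≈ 6.6738 m = S ✓

v_R_max = 39/20 m/s = 1.9500 m/s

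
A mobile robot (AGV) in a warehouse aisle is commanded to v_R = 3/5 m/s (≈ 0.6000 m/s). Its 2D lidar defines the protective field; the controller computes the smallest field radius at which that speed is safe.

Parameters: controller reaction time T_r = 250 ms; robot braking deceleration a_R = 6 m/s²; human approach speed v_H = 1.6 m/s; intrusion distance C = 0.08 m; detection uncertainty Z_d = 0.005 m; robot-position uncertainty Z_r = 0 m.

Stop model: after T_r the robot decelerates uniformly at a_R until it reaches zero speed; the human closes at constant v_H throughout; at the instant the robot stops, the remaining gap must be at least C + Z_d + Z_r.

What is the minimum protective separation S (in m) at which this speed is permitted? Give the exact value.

T_s = v_R/a_R = (3/5)/6 = 0.1000 s
robot covers v_R·T_r = 0.6000·0.2500 = 0.1500 m before braking
robot under decel: 0.6000²/(2·6.0000) = 0.0300 m
person approaches 1.6000·(0.2500+0.1000) = 0.5600 m
residual clearance needed = 0.0800+0.0050+0.0000 = 0.0850 m
S_min ≈ 0.1500+0.0300+0.5600+0.0850  ⇒  S_min = 33/40 m

S_min = 33/40 m = 0.8250 m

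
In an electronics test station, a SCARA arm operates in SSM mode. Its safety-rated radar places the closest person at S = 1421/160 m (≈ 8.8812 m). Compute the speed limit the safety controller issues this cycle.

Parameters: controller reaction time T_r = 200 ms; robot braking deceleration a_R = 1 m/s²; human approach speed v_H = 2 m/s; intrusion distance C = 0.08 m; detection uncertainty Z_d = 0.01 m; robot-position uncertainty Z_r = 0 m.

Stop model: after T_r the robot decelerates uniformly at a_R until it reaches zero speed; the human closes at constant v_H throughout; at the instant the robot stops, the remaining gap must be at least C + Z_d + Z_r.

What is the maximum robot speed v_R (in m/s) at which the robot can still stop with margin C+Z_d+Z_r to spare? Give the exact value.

v_R_max = 49/20 m/s = 2.4500 m/s

quadratic (1/2)·v² + (11/5)·v + (-6713/800) = 0
  disc = (11/5)² − 4·(1/2)·(-6713/800) = 8649/400 ; √disc = 93/20
  v_R = (−(11/5) + 93/20) / (2·(1/2)) = 49/20 m/s
check:
T_s = v_R/a_R = (49/20)/1 = 2.4500 s
robot covers v_R·T_r = 2.4500·0.2000 = 0.4900 m before braking
robot covers 2.4500·2.4500 − ½·1.0000·2.4500² = 3.0013 m while stopping
human over T_r+T_s: 2.0000·(0.2000+2.4500) = 5.3000 m
residual clearance needed = 0.0800+0.0100+0.0000 = 0.0900 m
sum ≈ 0.4900+3.0013+5.3000+0.0900 ≈ 8.8812 m = S ✓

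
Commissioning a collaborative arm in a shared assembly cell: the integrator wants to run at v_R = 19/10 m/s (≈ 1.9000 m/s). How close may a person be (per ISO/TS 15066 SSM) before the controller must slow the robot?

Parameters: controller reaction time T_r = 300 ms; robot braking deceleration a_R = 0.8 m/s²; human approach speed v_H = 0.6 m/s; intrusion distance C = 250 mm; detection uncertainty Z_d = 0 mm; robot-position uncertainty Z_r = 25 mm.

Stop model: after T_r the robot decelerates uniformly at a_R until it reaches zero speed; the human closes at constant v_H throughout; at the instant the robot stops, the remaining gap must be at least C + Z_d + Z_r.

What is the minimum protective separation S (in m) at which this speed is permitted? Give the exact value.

S_min = 753/160 m = 4.7062 m

braking lasts T_s = (19/10)/(4/5) = 2.3750 s
reaction-phase robot travel = 1.9000·0.3000 = 0.5700 m
braking distance = 1.9000²/(2·0.8000) = 2.2563 m
human over T_r+T_s: 0.6000·(0.3000+2.3750) = 1.6050 m
C+Z_d+Z_r = 0.2500+0.0000+0.0250 = 0.2750 m
S_min ≈ 0.5700+2.2563+1.6050+0.2750  ⇒  S_min = 753/160 m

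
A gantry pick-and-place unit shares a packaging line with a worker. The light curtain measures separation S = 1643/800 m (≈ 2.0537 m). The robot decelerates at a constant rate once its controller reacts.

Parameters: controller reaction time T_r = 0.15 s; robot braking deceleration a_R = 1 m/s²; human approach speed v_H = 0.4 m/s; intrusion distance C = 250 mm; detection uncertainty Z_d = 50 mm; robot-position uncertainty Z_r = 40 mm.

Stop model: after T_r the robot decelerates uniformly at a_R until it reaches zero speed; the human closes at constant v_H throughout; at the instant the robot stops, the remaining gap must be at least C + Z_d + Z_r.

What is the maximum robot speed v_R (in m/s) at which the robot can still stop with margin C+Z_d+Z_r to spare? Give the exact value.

collect terms ⇒ (1/2)·v_R² + (11/20)·v_R + (-1323/800) = 0
  disc = (11/20)² − 4·(1/2)·(-1323/800) = 361/100 ; √disc = 19/10
  v_R = (−(11/20) + 19/10) / (2·(1/2)) = 27/20 m/s
check:
braking lasts T_s = (27/20)/1 = 1.3500 s
robot in T_r: 1.3500·0.1500 = 0.2025 m
robot under decel: 1.3500²/(2·1.0000) = 0.9113 m
human over T_r+T_s: 0.4000·(0.1500+1.3500) = 0.6000 m
residual clearance needed = 0.2500+0.0500+0.0400 = 0.3400 m
sum ≈ 0.2025+0.9113+0.6000+0.3400 ≈ 2.0537 m = S ✓

v_R_max = 27/20 m/s = 1.3500 m/s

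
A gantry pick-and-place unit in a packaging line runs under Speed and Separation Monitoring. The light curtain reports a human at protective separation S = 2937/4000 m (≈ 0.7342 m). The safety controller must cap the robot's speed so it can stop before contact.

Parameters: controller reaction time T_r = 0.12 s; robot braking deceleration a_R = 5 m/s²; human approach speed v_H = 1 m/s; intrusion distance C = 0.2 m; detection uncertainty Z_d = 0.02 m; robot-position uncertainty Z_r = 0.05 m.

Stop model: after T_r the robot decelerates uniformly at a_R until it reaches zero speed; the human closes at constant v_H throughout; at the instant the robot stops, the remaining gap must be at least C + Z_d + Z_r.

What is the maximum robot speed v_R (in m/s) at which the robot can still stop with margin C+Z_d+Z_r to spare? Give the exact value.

at the boundary: (1/10)·v² + (8/25)·v + (-1377/4000) = 0
  disc = (8/25)² − 4·(1/10)·(-1377/4000) = 2401/10000 ; √disc = 49/100
  v_R = (−(8/25) + 49/100) / (2·(1/10)) = 17/20 m/s
check:
T_s = v_R/a_R = (17/20)/5 = 0.1700 s
robot in T_r: 0.8500·0.1200 = 0.1020 m
braking distance = 0.8500²/(2·5.0000) = 0.0722 m
human over T_r+T_s: 1.0000·(0.1200+0.1700) = 0.2900 m
margins: 0.2000+0.0200+0.0500 = 0.2700 m
sum ≈ 0.1020+0.0722+0.2900+0.2700 ≈ 0.7342 m = S ✓

v_R_max = 17/20 m/s = 0.8500 m/s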